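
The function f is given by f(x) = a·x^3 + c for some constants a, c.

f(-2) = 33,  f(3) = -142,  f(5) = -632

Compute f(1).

From f(-2) = 33 and f(3) = -142: -8a + c = 33 and 27a + c = -142.
Subtracting: 35a = -175, so a = -5; then c = 33 − (-5)·(-8) = -7.
So f(x) = -5x³ − 7, and f(1) = -12.

-12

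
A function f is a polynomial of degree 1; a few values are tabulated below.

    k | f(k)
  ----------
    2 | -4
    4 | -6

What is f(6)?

Write f(k) = ak + b; the 2 given values yield a linear system in the 2 coefficients.
Solving, f(k) = -k - 2.
Then f(6) = -8.

-8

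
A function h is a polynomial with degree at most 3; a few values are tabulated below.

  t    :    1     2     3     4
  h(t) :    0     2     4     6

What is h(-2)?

-6

Write h(t) = at³ + bt² + ct + d; the 4 given values yield a linear system in the 4 coefficients.
Solving, the top 2 coefficients vanish, and h(t) = 2t - 2.
Then h(-2) = -6.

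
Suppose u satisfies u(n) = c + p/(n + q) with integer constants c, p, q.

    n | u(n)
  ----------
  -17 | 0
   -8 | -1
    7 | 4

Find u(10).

(u(n) − c)(n + q) = p for each data point; the three points give a linear system in c and q, then p follows.
Solving: c = 1, q = -1, p = 18, so u(n) = 1 + 18/(n − 1).
Then u(10) = 1 + 18/9 = 3.

3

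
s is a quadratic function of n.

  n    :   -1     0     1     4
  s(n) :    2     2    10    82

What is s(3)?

50

Write s(n) = an² + bn + c; the 4 given values yield a linear system in the 3 coefficients.
Solving, s(n) = 4n² + 4n + 2.
Then s(3) = 50.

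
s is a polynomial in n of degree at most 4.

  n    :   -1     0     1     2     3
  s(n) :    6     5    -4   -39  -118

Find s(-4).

First differences: -1, -9, -35, -79. Second differences: -8, -26, -44. Third differences: -18, -18.
Level-3 differences are constant, so s has degree 3.
Fitting a degree-3 polynomial gives s(n) = -3n³ - 4n² - 2n + 5.
Then s(-4) = 141.

141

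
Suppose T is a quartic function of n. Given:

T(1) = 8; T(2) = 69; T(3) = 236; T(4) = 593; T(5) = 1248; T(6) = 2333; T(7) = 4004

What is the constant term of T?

-7

First differences: 61, 167, 357, 655, 1085, 1671. Second differences: 106, 190, 298, 430, 586. Third differences: 84, 108, 132, 156. Fourth differences: 24, 24, 24.
Level-4 differences are constant, so T has degree 4.
Fitting a degree-4 polynomial gives T(n) = n^4 + 4n³ + 4n² + 6n - 7.
The constant term is T(0) = -7.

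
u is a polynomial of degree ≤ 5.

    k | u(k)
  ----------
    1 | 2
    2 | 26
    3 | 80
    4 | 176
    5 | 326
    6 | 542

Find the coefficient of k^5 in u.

0

First differences: 24, 54, 96, 150, 216. Second differences: 30, 42, 54, 66. Third differences: 12, 12, 12.
Level-3 differences are constant, so u has degree 3.
Fitting a degree-3 polynomial gives u(k) = 2k³ + 3k² + k - 4.
The coefficient of k^5 is 0.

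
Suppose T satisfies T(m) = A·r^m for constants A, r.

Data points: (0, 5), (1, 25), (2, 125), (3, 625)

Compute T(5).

Consecutive ratio: 25/5 = 5, and 125/25 = 5, so r = 5.
Then A·5^0 = 5 gives A = 5, and T(m) = 5·5^m.
T(5) = 5·5^5 = 15625.

15625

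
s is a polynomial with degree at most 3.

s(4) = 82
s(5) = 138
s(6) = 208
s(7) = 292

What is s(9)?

502

First differences: 56, 70, 84. Second differences: 14, 14.
Level-2 differences are constant, so s has degree 2.
Fitting a degree-2 polynomial gives s(t) = 7t² - 7t - 2.
Then s(9) = 502.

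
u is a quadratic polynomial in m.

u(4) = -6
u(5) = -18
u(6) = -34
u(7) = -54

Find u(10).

-138

First differences: -12, -16, -20. Second differences: -4, -4.
Level-2 differences are constant, so u has degree 2.
Fitting a degree-2 polynomial gives u(m) = -2m² + 6m + 2.
Then u(10) = -138.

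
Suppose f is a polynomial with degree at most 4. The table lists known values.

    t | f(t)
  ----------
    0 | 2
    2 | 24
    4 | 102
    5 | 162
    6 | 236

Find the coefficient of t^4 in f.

Write f(t) = at^4 + bt³ + ct² + dt + e; the 5 given values yield a linear system in the 5 coefficients.
Solving, the top 2 coefficients vanish, and f(t) = 7t² - 3t + 2.
The coefficient of t^4 is 0.

0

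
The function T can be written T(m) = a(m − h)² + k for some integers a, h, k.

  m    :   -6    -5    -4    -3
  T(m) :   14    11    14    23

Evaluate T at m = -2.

First differences -3, 3, 9; second difference 6 = 2a, so a = 3.
Expanding, the m-coefficient is −2ah = -6h; matching it to the data gives h = -5, and then k = 11.
So T(m) = 3(m + 5)² + 11.
T(-2) = 3·3² + 11 = 38.

38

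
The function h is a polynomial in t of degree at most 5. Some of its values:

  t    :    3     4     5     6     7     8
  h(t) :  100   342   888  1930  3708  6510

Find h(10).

16578

Write h(t) = at^5 + bt^4 + ct³ + dt² + et + p; the 6 given values yield a linear system in the 6 coefficients.
Solving, the leading coefficient vanishes, and h(t) = 2t^4 - 4t³ + 6t² - 2t - 2.
Then h(10) = 16578.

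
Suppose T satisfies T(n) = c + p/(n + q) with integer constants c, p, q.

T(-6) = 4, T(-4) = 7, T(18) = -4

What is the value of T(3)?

-14

(T(n) − c)(n + q) = p for each data point; the three points give a linear system in c and q, then p follows.
Solving: c = -2, q = 0, p = -36, so T(n) = -2 − 36/(n + 0).
Then T(3) = -2 − 36/3 = -14.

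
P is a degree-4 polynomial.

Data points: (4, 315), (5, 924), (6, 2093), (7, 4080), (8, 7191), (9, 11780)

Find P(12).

38675

First differences: 609, 1169, 1987, 3111, 4589. Second differences: 560, 818, 1124, 1478. Third differences: 258, 306, 354. Fourth differences: 48, 48.
Level-4 differences are constant, so P has degree 4.
Fitting a degree-4 polynomial gives P(x) = 2x^4 - x³ - 7x² - 5x - 1.
Then P(12) = 38675.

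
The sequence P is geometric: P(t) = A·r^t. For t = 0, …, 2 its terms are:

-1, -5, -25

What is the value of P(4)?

Consecutive ratio: -5/(-1) = 5, and -25/(-5) = 5, so r = 5.
Then A·5^0 = -1 gives A = -1, and P(t) = -1·5^t.
P(4) = -1·5^4 = -625.

-625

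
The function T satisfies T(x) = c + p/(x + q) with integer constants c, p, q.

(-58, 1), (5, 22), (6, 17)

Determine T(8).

12

(T(x) − c)(x + q) = p for each data point; the three points give a linear system in c and q, then p follows.
Solving: c = 2, q = -2, p = 60, so T(x) = 2 + 60/(x − 2).
Then T(8) = 2 + 60/6 = 12.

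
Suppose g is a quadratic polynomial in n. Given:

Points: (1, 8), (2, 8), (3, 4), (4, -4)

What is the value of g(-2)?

First differences: 0, -4, -8. Second differences: -4, -4.
Level-2 differences are constant, so g has degree 2.
Fitting a degree-2 polynomial gives g(n) = -2n² + 6n + 4.
Then g(-2) = -16.

-16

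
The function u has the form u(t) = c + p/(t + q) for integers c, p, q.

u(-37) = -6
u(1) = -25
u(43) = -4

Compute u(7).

5

(u(t) − c)(t + q) = p for each data point; the three points give a linear system in c and q, then p follows.
Solving: c = -5, q = -3, p = 40, so u(t) = -5 + 40/(t − 3).
Then u(7) = -5 + 40/4 = 5.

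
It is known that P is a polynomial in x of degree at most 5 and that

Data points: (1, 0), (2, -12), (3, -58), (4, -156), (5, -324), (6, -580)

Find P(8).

First differences: -12, -46, -98, -168, -256. Second differences: -34, -52, -70, -88. Third differences: -18, -18, -18.
Level-3 differences are constant, so P has degree 3.
Fitting a degree-3 polynomial gives P(x) = -3x³ + x² + 6x - 4.
Then P(8) = -1428.

-1428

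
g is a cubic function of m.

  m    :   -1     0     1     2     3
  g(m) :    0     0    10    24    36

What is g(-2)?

First differences: 0, 10, 14, 12. Second differences: 10, 4, -2. Third differences: -6, -6.
Level-3 differences are constant, so g has degree 3.
Fitting a degree-3 polynomial gives g(m) = -m³ + 5m² + 6m.
Then g(-2) = 16.

16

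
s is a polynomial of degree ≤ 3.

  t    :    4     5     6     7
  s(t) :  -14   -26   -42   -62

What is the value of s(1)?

-2

First differences: -12, -16, -20. Second differences: -4, -4.
Level-2 differences are constant, so s has degree 2.
Fitting a degree-2 polynomial gives s(t) = -2t² + 6t - 6.
Then s(1) = -2.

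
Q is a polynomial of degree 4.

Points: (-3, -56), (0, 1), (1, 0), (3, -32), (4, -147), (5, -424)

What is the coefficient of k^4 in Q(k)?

-1

Write Q(k) = ak^4 + bk³ + ck² + dk + e; the 6 given values yield a linear system in the 5 coefficients.
Solving, Q(k) = -k^4 + k³ + 4k² - 5k + 1.
The coefficient of k^4 is -1.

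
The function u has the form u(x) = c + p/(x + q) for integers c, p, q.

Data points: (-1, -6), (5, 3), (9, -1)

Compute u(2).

-15

(u(x) − c)(x + q) = p for each data point; the three points give a linear system in c and q, then p follows.
Solving: c = -3, q = -3, p = 12, so u(x) = -3 + 12/(x − 3).
Then u(2) = -3 + 12/(-1) = -15.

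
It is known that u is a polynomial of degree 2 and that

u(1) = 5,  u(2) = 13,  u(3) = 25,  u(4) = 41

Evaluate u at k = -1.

Write u(k) = ak² + bk + c; the 4 given values yield a linear system in the 3 coefficients.
Solving, u(k) = 2k² + 2k + 1.
Then u(-1) = 1.

1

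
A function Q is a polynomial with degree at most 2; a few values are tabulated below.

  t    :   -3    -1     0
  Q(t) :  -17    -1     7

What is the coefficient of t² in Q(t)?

0

Write Q(t) = at² + bt + c; the 3 given values yield a linear system in the 3 coefficients.
Solving, the leading coefficient vanishes, and Q(t) = 8t + 7.
The coefficient of t² is 0.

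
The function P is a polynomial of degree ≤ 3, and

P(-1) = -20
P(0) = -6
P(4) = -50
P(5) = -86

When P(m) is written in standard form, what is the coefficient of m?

9

Write P(m) = am³ + bm² + cm + d; the 4 given values yield a linear system in the 4 coefficients.
Solving, the leading coefficient vanishes, and P(m) = -5m² + 9m - 6.
The coefficient of m is 9.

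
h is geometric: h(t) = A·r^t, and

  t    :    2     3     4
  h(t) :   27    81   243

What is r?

Consecutive ratio: 81/27 = 3, and 243/81 = 3, so r = 3.
Then A·3^2 = 27 gives A = 3, and h(t) = 3·3^t.

3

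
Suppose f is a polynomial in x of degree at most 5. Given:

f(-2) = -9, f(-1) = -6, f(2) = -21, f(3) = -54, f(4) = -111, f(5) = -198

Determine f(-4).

Write f(x) = ax^5 + bx^4 + cx³ + dx² + ex + p; the 6 given values yield a linear system in the 6 coefficients.
Solving, the top 2 coefficients vanish, and f(x) = -x³ - 3x² + x - 3.
Then f(-4) = 9.

9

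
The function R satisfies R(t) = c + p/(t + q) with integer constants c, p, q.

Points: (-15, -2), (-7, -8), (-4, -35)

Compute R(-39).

0

(R(t) − c)(t + q) = p for each data point; the three points give a linear system in c and q, then p follows.
Solving: c = 1, q = 3, p = 36, so R(t) = 1 + 36/(t + 3).
Then R(-39) = 1 + 36/(-36) = 0.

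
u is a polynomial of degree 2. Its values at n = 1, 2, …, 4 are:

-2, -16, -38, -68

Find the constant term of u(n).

4

First differences: -14, -22, -30. Second differences: -8, -8.
Level-2 differences are constant, so u has degree 2.
Fitting a degree-2 polynomial gives u(n) = -4n² - 2n + 4.
The constant term is u(0) = 4.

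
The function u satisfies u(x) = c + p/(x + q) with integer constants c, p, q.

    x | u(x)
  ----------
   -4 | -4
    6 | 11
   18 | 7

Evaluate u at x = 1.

41

(u(x) − c)(x + q) = p for each data point; the three points give a linear system in c and q, then p follows.
Solving: c = 5, q = 0, p = 36, so u(x) = 5 + 36/(x + 0).
Then u(1) = 5 + 36/1 = 41.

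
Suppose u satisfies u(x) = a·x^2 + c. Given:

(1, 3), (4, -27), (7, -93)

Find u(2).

-3

From u(1) = 3 and u(4) = -27: 1a + c = 3 and 16a + c = -27.
Subtracting: 15a = -30, so a = -2; then c = 3 − (-2)·1 = 5.
So u(x) = -2x² + 5, and u(2) = -3.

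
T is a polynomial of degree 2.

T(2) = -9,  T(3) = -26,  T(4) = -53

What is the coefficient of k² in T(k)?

-5

Write T(k) = ak² + bk + c; the 3 given values yield a linear system in the 3 coefficients.
Solving, T(k) = -5k² + 8k - 5.
The coefficient of k² is -5.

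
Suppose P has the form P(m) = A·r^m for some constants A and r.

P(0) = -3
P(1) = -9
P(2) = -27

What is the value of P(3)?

-81

Consecutive ratio: -9/(-3) = 3, and -27/(-9) = 3, so r = 3.
Then A·3^0 = -3 gives A = -3, and P(m) = -3·3^m.
P(3) = -3·3^3 = -81.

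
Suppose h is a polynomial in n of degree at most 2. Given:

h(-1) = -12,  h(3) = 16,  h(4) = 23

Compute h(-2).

Write h(n) = an² + bn + c; the 3 given values yield a linear system in the 3 coefficients.
Solving, the leading coefficient vanishes, and h(n) = 7n - 5.
Then h(-2) = -19.

-19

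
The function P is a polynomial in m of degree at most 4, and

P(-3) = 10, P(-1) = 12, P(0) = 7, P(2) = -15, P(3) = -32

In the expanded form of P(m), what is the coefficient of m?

-7

Write P(m) = am^4 + bm³ + cm² + dm + e; the 5 given values yield a linear system in the 5 coefficients.
Solving, the top 2 coefficients vanish, and P(m) = -2m² - 7m + 7.
The coefficient of m is -7.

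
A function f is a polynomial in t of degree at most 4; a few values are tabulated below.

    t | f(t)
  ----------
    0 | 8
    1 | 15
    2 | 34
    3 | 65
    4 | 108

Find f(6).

230

First differences: 7, 19, 31, 43. Second differences: 12, 12, 12.
Level-2 differences are constant, so f has degree 2.
Fitting a degree-2 polynomial gives f(t) = 6t² + t + 8.
Then f(6) = 230.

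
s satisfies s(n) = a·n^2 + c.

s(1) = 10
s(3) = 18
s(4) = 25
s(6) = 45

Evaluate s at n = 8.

From s(1) = 10 and s(3) = 18: 1a + c = 10 and 9a + c = 18.
Subtracting: 8a = 8, so a = 1; then c = 10 − 1·1 = 9.
So s(n) = 1n² + 9, and s(8) = 73.

73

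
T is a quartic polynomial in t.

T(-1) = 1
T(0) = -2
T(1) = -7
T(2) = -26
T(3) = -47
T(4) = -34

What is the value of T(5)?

73

Write T(t) = at^4 + bt³ + ct² + dt + e; the 6 given values yield a linear system in the 5 coefficients.
Solving, T(t) = t^4 - 4t³ - 2t² - 2.
Then T(5) = 73.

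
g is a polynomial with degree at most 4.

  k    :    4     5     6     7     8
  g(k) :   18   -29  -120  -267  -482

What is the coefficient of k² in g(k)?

First differences: -47, -91, -147, -215. Second differences: -44, -56, -68. Third differences: -12, -12.
Level-3 differences are constant, so g has degree 3.
Fitting a degree-3 polynomial gives g(k) = -2k³ + 8k² + 3k + 6.
The coefficient of k² is 8.

8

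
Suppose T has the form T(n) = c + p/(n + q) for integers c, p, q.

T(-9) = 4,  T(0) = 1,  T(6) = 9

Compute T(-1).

(T(n) − c)(n + q) = p for each data point; the three points give a linear system in c and q, then p follows.
Solving: c = 5, q = -3, p = 12, so T(n) = 5 + 12/(n − 3).
Then T(-1) = 5 + 12/(-4) = 2.

2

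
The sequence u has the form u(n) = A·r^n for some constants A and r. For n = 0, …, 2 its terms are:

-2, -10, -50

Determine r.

5

Consecutive ratio: -10/(-2) = 5, and -50/(-10) = 5, so r = 5.
Then A·5^0 = -2 gives A = -2, and u(n) = -2·5^n.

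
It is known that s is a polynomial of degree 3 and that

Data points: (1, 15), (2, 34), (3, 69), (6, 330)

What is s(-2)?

Write s(x) = ax³ + bx² + cx + d; the 4 given values yield a linear system in the 4 coefficients.
Solving, s(x) = x³ + 2x² + 6x + 6.
Then s(-2) = -6.

-6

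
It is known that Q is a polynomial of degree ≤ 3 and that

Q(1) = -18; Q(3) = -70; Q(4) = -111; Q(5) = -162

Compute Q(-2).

-15

Write Q(k) = ak³ + bk² + ck + d; the 4 given values yield a linear system in the 4 coefficients.
Solving, the leading coefficient vanishes, and Q(k) = -5k² - 6k - 7.
Then Q(-2) = -15.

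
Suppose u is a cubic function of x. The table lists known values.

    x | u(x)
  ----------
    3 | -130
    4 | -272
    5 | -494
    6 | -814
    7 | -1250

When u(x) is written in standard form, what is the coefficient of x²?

First differences: -142, -222, -320, -436. Second differences: -80, -98, -116. Third differences: -18, -18.
Level-3 differences are constant, so u has degree 3.
Fitting a degree-3 polynomial gives u(x) = -3x³ - 4x² - 3x - 4.
The coefficient of x² is -4.

-4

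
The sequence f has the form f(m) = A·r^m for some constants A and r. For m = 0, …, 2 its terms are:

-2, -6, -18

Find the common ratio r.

Consecutive ratio: -6/(-2) = 3, and -18/(-6) = 3, so r = 3.
Then A·3^0 = -2 gives A = -2, and f(m) = -2·3^m.

3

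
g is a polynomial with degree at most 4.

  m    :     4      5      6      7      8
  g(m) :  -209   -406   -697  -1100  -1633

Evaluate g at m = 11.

First differences: -197, -291, -403, -533. Second differences: -94, -112, -130. Third differences: -18, -18.
Level-3 differences are constant, so g has degree 3.
Fitting a degree-3 polynomial gives g(m) = -3m³ - 2m² + 4m - 1.
Then g(11) = -4192.

-4192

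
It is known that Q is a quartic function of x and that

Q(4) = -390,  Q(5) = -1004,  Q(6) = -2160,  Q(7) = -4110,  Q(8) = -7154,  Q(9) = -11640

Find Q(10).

-17964

First differences: -614, -1156, -1950, -3044, -4486. Second differences: -542, -794, -1094, -1442. Third differences: -252, -300, -348. Fourth differences: -48, -48.
Level-4 differences are constant, so Q has degree 4.
Fitting a degree-4 polynomial gives Q(x) = -2x^4 + 2x³ + x² - 7x + 6.
Then Q(10) = -17964.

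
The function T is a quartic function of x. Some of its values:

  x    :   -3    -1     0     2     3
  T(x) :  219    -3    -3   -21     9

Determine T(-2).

39

Write T(x) = ax^4 + bx³ + cx² + dx + e; the 5 given values yield a linear system in the 5 coefficients.
Solving, T(x) = 2x^4 - 4x³ - 5x² + x - 3.
Then T(-2) = 39.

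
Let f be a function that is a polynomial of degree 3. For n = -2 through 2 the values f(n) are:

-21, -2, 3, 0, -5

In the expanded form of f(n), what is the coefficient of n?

0

First differences: 19, 5, -3, -5. Second differences: -14, -8, -2. Third differences: 6, 6.
Level-3 differences are constant, so f has degree 3.
Fitting a degree-3 polynomial gives f(n) = n³ - 4n² + 3.
The coefficient of n is 0.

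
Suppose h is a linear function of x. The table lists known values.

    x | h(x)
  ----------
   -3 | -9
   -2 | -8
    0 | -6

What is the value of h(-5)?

-11

Write h(x) = ax + b; the 3 given values yield a linear system in the 2 coefficients.
Solving, h(x) = x - 6.
Then h(-5) = -11.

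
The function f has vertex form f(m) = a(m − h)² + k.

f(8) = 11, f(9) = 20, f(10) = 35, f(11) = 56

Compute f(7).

8

First differences 9, 15, 21; second difference 6 = 2a, so a = 3.
Expanding, the m-coefficient is −2ah = -6h; matching it to the data gives h = 7, and then k = 8.
So f(m) = 3(m − 7)² + 8.
f(7) = 3·0² + 8 = 8.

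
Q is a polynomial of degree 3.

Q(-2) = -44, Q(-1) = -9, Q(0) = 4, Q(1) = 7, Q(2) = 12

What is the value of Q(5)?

First differences: 35, 13, 3, 5. Second differences: -22, -10, 2. Third differences: 12, 12.
Level-3 differences are constant, so Q has degree 3.
Fitting a degree-3 polynomial gives Q(t) = 2t³ - 5t² + 6t + 4.
Then Q(5) = 159.

159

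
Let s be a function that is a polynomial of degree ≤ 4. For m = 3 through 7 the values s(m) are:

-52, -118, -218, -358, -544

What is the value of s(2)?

Write s(m) = am^4 + bm³ + cm² + dm + e; the 5 given values yield a linear system in the 5 coefficients.
Solving, the leading coefficient vanishes, and s(m) = -m³ - 5m² + 6m + 2.
Then s(2) = -14.

-14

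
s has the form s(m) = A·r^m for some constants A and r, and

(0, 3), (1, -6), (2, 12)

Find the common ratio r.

-2

Consecutive ratio: -6/3 = -2, and 12/(-6) = -2, so r = -2.
Then A·(-2)^0 = 3 gives A = 3, and s(m) = 3·(-2)^m.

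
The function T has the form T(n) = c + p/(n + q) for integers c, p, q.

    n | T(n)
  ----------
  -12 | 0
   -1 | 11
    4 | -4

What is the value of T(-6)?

1

(T(n) − c)(n + q) = p for each data point; the three points give a linear system in c and q, then p follows.
Solving: c = -1, q = 0, p = -12, so T(n) = -1 − 12/(n + 0).
Then T(-6) = -1 − 12/(-6) = 1.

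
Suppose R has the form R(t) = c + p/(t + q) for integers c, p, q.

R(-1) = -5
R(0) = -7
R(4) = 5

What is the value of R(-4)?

-3

(R(t) − c)(t + q) = p for each data point; the three points give a linear system in c and q, then p follows.
Solving: c = -1, q = -2, p = 12, so R(t) = -1 + 12/(t − 2).
Then R(-4) = -1 + 12/(-6) = -3.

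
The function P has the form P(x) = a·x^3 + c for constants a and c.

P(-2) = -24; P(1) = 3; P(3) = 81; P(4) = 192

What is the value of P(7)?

1029

From P(-2) = -24 and P(1) = 3: -8a + c = -24 and 1a + c = 3.
Subtracting: 9a = 27, so a = 3; then c = -24 − 3·(-8) = 0.
So P(x) = 3x³ + 0, and P(7) = 1029.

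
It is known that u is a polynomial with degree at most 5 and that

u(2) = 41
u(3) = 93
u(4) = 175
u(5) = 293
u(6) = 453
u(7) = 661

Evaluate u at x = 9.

First differences: 52, 82, 118, 160, 208. Second differences: 30, 36, 42, 48. Third differences: 6, 6, 6.
Level-3 differences are constant, so u has degree 3.
Fitting a degree-3 polynomial gives u(x) = x³ + 6x² + 3x + 3.
Then u(9) = 1245.

1245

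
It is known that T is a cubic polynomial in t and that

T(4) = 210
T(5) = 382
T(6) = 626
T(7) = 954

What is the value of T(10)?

2562

Write T(t) = at³ + bt² + ct + d; the 4 given values yield a linear system in the 4 coefficients.
Solving, T(t) = 2t³ + 6t² - 4t + 2.
Then T(10) = 2562.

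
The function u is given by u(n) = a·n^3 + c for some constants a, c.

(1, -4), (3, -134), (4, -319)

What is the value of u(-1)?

From u(1) = -4 and u(3) = -134: 1a + c = -4 and 27a + c = -134.
Subtracting: 26a = -130, so a = -5; then c = -4 − (-5)·1 = 1.
So u(n) = -5n³ + 1, and u(-1) = 6.

6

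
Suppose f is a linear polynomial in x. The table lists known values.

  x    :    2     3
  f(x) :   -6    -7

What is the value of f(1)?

Write f(x) = ax + b; the 2 given values yield a linear system in the 2 coefficients.
Solving, f(x) = -x - 4.
Then f(1) = -5.

-5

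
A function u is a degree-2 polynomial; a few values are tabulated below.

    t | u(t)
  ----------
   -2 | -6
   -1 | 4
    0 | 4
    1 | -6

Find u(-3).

First differences: 10, 0, -10. Second differences: -10, -10.
Level-2 differences are constant, so u has degree 2.
Fitting a degree-2 polynomial gives u(t) = -5t² - 5t + 4.
Then u(-3) = -26.

-26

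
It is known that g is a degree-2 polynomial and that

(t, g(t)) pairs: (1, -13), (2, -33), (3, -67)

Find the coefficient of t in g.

Write g(t) = at² + bt + c; the 3 given values yield a linear system in the 3 coefficients.
Solving, g(t) = -7t² + t - 7.
The coefficient of t is 1.

1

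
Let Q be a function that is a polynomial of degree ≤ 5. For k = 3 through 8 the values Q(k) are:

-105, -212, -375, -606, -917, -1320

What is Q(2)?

-42

First differences: -107, -163, -231, -311, -403. Second differences: -56, -68, -80, -92. Third differences: -12, -12, -12.
Level-3 differences are constant, so Q has degree 3.
Fitting a degree-3 polynomial gives Q(k) = -2k³ - 4k² - 5k.
Then Q(2) = -42.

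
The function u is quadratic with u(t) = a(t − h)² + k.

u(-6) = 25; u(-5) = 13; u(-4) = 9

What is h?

-4

First differences -12, -4; second difference 8 = 2a, so a = 4.
Expanding, the t-coefficient is −2ah = -8h; matching it to the data gives h = -4, and then k = 9.
So u(t) = 4(t + 4)² + 9.
Hence h = -4.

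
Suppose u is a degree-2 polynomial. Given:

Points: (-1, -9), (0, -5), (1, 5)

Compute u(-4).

15

Write u(m) = am² + bm + c; the 3 given values yield a linear system in the 3 coefficients.
Solving, u(m) = 3m² + 7m - 5.
Then u(-4) = 15.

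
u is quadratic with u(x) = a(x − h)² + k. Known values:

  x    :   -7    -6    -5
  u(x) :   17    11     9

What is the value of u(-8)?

27

First differences -6, -2; second difference 4 = 2a, so a = 2.
Expanding, the x-coefficient is −2ah = -4h; matching it to the data gives h = -5, and then k = 9.
So u(x) = 2(x + 5)² + 9.
u(-8) = 2·(-3)² + 9 = 27.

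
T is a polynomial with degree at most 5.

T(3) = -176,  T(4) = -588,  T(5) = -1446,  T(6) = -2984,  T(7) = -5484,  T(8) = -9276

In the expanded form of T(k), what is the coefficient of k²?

First differences: -412, -858, -1538, -2500, -3792. Second differences: -446, -680, -962, -1292. Third differences: -234, -282, -330. Fourth differences: -48, -48.
Level-4 differences are constant, so T has degree 4.
Fitting a degree-4 polynomial gives T(k) = -2k^4 - 3k³ + 7k² + 4.
The coefficient of k² is 7.

7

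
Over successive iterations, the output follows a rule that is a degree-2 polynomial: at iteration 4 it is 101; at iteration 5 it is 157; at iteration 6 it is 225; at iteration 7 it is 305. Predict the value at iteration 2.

25

Write the value at k as u(k).
First differences: 56, 68, 80. Second differences: 12, 12.
Level-2 differences are constant, so u has degree 2.
Fitting a degree-2 polynomial gives u(k) = 6k² + 2k - 3.
Then u(2) = 25.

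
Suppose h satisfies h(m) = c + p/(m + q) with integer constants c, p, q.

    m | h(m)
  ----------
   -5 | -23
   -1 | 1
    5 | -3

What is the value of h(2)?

(h(m) − c)(m + q) = p for each data point; the three points give a linear system in c and q, then p follows.
Solving: c = -5, q = 4, p = 18, so h(m) = -5 + 18/(m + 4).
Then h(2) = -5 + 18/6 = -2.

-2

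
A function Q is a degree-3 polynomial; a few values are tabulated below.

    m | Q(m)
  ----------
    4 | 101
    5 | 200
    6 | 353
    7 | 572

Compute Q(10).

1745

Write Q(m) = am³ + bm² + cm + d; the 4 given values yield a linear system in the 4 coefficients.
Solving, Q(m) = 2m³ - 3m² + 4m + 5.
Then Q(10) = 1745.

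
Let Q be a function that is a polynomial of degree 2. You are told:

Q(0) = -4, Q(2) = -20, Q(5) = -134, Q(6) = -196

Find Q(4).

-84

Write Q(k) = ak² + bk + c; the 4 given values yield a linear system in the 3 coefficients.
Solving, Q(k) = -6k² + 4k - 4.
Then Q(4) = -84.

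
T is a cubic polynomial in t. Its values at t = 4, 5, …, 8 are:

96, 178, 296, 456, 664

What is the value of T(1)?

Write T(t) = at³ + bt² + ct + d; the 5 given values yield a linear system in the 4 coefficients.
Solving, T(t) = t³ + 3t² - 6t + 8.
Then T(1) = 6.

6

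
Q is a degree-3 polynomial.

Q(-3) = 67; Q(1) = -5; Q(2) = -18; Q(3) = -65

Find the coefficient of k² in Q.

Write Q(k) = ak³ + bk² + ck + d; the 4 given values yield a linear system in the 4 coefficients.
Solving, Q(k) = -3k³ + k² + 5k - 8.
The coefficient of k² is 1.

1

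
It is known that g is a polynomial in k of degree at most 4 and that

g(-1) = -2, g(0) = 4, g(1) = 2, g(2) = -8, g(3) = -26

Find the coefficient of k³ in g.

0

First differences: 6, -2, -10, -18. Second differences: -8, -8, -8.
Level-2 differences are constant, so g has degree 2.
Fitting a degree-2 polynomial gives g(k) = -4k² + 2k + 4.
The coefficient of k³ is 0.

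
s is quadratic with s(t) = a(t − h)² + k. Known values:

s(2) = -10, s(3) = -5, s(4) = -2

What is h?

First differences 5, 3; second difference -2 = 2a, so a = -1.
Expanding, the t-coefficient is −2ah = 2h; matching it to the data gives h = 5, and then k = -1.
So s(t) = -1(t − 5)² − 1.
Hence h = 5.

5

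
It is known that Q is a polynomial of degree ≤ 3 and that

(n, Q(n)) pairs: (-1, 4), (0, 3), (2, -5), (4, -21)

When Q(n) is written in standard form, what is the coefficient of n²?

Write Q(n) = an³ + bn² + cn + d; the 4 given values yield a linear system in the 4 coefficients.
Solving, the leading coefficient vanishes, and Q(n) = -n² - 2n + 3.
The coefficient of n² is -1.

-1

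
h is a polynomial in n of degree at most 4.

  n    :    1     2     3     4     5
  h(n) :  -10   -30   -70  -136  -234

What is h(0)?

-4

First differences: -20, -40, -66, -98. Second differences: -20, -26, -32. Third differences: -6, -6.
Level-3 differences are constant, so h has degree 3.
Fitting a degree-3 polynomial gives h(n) = -n³ - 4n² - n - 4.
The constant term is h(0) = -4.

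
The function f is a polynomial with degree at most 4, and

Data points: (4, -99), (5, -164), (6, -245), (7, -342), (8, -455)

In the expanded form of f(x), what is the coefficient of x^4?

First differences: -65, -81, -97, -113. Second differences: -16, -16, -16.
Level-2 differences are constant, so f has degree 2.
Fitting a degree-2 polynomial gives f(x) = -8x² + 7x + 1.
The coefficient of x^4 is 0.

0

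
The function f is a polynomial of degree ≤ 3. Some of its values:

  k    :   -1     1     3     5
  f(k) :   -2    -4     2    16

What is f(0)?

-4

Write f(k) = ak³ + bk² + ck + d; the 4 given values yield a linear system in the 4 coefficients.
Solving, the leading coefficient vanishes, and f(k) = k² - k - 4.
The constant term is f(0) = -4.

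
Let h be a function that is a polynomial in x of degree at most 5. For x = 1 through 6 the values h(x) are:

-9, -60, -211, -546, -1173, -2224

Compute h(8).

-6246

First differences: -51, -151, -335, -627, -1051. Second differences: -100, -184, -292, -424. Third differences: -84, -108, -132. Fourth differences: -24, -24.
Level-4 differences are constant, so h has degree 4.
Fitting a degree-4 polynomial gives h(x) = -x^4 - 4x³ - x² - 5x + 2.
Then h(8) = -6246.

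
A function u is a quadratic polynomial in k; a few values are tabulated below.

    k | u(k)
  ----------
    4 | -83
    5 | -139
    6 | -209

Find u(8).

-391

Write u(k) = ak² + bk + c; the 3 given values yield a linear system in the 3 coefficients.
Solving, u(k) = -7k² + 7k + 1.
Then u(8) = -391.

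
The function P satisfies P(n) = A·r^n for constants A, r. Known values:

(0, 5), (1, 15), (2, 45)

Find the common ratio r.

Consecutive ratio: 15/5 = 3, and 45/15 = 3, so r = 3.
Then A·3^0 = 5 gives A = 5, and P(n) = 5·3^n.

3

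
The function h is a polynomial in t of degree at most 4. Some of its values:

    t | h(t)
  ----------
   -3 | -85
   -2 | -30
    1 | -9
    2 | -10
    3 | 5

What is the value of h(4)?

Write h(t) = at^4 + bt³ + ct² + dt + e; the 5 given values yield a linear system in the 5 coefficients.
Solving, the leading coefficient vanishes, and h(t) = 2t³ - 4t² - 3t - 4.
Then h(4) = 48.

48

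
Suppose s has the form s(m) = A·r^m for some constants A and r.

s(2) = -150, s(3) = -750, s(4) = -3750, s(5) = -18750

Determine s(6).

-93750

Consecutive ratio: -750/(-150) = 5, and -3750/(-750) = 5, so r = 5.
Then A·5^2 = -150 gives A = -6, and s(m) = -6·5^m.
s(6) = -6·5^6 = -93750.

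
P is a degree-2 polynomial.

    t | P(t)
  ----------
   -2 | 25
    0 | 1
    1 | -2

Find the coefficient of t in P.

Write P(t) = at² + bt + c; the 3 given values yield a linear system in the 3 coefficients.
Solving, P(t) = 3t² - 6t + 1.
The coefficient of t is -6.

-6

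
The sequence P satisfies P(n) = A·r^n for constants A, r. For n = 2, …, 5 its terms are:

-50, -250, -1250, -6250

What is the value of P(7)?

-156250

Consecutive ratio: -250/(-50) = 5, and -1250/(-250) = 5, so r = 5.
Then A·5^2 = -50 gives A = -2, and P(n) = -2·5^n.
P(7) = -2·5^7 = -156250.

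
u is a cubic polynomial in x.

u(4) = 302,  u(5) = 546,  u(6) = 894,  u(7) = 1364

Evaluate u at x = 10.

3686

Write u(x) = ax³ + bx² + cx + d; the 4 given values yield a linear system in the 4 coefficients.
Solving, u(x) = 3x³ + 7x² - 2x + 6.
Then u(10) = 3686.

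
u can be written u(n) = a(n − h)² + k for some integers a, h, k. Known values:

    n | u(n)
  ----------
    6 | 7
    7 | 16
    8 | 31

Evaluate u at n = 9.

52

First differences 9, 15; second difference 6 = 2a, so a = 3.
Expanding, the n-coefficient is −2ah = -6h; matching it to the data gives h = 5, and then k = 4.
So u(n) = 3(n − 5)² + 4.
u(9) = 3·4² + 4 = 52.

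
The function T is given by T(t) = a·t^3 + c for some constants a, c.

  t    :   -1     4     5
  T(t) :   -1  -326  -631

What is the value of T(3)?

-141

From T(-1) = -1 and T(4) = -326: -1a + c = -1 and 64a + c = -326.
Subtracting: 65a = -325, so a = -5; then c = -1 − (-5)·(-1) = -6.
So T(t) = -5t³ − 6, and T(3) = -141.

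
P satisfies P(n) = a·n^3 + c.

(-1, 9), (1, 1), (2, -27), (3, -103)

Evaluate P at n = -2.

37

From P(-1) = 9 and P(1) = 1: -1a + c = 9 and 1a + c = 1.
Subtracting: 2a = -8, so a = -4; then c = 9 − (-4)·(-1) = 5.
So P(n) = -4n³ + 5, and P(-2) = 37.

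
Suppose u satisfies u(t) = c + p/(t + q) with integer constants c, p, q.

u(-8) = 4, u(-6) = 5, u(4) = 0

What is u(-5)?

6

(u(t) − c)(t + q) = p for each data point; the three points give a linear system in c and q, then p follows.
Solving: c = 2, q = 2, p = -12, so u(t) = 2 − 12/(t + 2).
Then u(-5) = 2 − 12/(-3) = 6.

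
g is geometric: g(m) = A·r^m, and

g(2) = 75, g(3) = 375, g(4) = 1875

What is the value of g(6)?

46875

Consecutive ratio: 375/75 = 5, and 1875/375 = 5, so r = 5.
Then A·5^2 = 75 gives A = 3, and g(m) = 3·5^m.
g(6) = 3·5^6 = 46875.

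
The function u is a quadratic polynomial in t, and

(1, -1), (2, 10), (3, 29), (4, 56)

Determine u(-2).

14

Write u(t) = at² + bt + c; the 4 given values yield a linear system in the 3 coefficients.
Solving, u(t) = 4t² - t - 4.
Then u(-2) = 14.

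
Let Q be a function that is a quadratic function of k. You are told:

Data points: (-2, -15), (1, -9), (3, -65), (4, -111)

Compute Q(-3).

Write Q(k) = ak² + bk + c; the 4 given values yield a linear system in the 3 coefficients.
Solving, Q(k) = -6k² - 4k + 1.
Then Q(-3) = -41.

-41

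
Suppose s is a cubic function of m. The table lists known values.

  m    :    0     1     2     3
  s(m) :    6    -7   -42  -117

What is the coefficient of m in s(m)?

-8

Write s(m) = am³ + bm² + cm + d; the 4 given values yield a linear system in the 4 coefficients.
Solving, s(m) = -3m³ - 2m² - 8m + 6.
The coefficient of m is -8.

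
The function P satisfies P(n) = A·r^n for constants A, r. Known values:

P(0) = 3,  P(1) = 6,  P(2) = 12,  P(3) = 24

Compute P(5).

96

Consecutive ratio: 6/3 = 2, and 12/6 = 2, so r = 2.
Then A·2^0 = 3 gives A = 3, and P(n) = 3·2^n.
P(5) = 3·2^5 = 96.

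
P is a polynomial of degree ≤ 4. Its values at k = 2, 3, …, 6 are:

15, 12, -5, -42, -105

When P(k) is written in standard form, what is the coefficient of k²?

First differences: -3, -17, -37, -63. Second differences: -14, -20, -26. Third differences: -6, -6.
Level-3 differences are constant, so P has degree 3.
Fitting a degree-3 polynomial gives P(k) = -k³ + 2k² + 6k + 3.
The coefficient of k² is 2.

2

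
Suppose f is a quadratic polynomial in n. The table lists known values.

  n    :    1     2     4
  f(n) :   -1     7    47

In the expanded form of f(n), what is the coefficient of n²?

4

Write f(n) = an² + bn + c; the 3 given values yield a linear system in the 3 coefficients.
Solving, f(n) = 4n² - 4n - 1.
The coefficient of n² is 4.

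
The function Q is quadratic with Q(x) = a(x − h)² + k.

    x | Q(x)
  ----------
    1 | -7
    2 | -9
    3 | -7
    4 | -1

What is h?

First differences -2, 2, 6; second difference 4 = 2a, so a = 2.
Expanding, the x-coefficient is −2ah = -4h; matching it to the data gives h = 2, and then k = -9.
So Q(x) = 2(x − 2)² − 9.
Hence h = 2.

2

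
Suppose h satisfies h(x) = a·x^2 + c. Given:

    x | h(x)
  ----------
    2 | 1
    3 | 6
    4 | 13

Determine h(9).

78

From h(2) = 1 and h(3) = 6: 4a + c = 1 and 9a + c = 6.
Subtracting: 5a = 5, so a = 1; then c = 1 − 1·4 = -3.
So h(x) = 1x² − 3, and h(9) = 78.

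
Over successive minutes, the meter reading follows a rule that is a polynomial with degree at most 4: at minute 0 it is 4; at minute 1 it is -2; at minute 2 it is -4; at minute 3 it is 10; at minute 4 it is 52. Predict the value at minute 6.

Write the value at k as Q(k).
Write Q(k) = ak^4 + bk³ + ck² + dk + e; the 5 given values yield a linear system in the 5 coefficients.
Solving, the leading coefficient vanishes, and Q(k) = 2k³ - 4k² - 4k + 4.
Then Q(6) = 268.

268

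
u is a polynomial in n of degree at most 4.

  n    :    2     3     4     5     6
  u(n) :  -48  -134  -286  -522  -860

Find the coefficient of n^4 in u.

First differences: -86, -152, -236, -338. Second differences: -66, -84, -102. Third differences: -18, -18.
Level-3 differences are constant, so u has degree 3.
Fitting a degree-3 polynomial gives u(n) = -3n³ - 6n² + n - 2.
The coefficient of n^4 is 0.

0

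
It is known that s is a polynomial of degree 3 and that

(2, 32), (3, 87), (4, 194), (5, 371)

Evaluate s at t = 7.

1007

Write s(t) = at³ + bt² + ct + d; the 4 given values yield a linear system in the 4 coefficients.
Solving, s(t) = 3t³ - t² + 3t + 6.
Then s(7) = 1007.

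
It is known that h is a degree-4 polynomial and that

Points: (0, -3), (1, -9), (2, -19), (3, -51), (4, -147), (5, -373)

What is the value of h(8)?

First differences: -6, -10, -32, -96, -226. Second differences: -4, -22, -64, -130. Third differences: -18, -42, -66. Fourth differences: -24, -24.
Level-4 differences are constant, so h has degree 4.
Fitting a degree-4 polynomial gives h(x) = -x^4 + 3x³ - 4x² - 4x - 3.
Then h(8) = -2851.

-2851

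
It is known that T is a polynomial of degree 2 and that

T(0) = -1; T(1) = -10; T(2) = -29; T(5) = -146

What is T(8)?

Write T(x) = ax² + bx + c; the 4 given values yield a linear system in the 3 coefficients.
Solving, T(x) = -5x² - 4x - 1.
Then T(8) = -353.

-353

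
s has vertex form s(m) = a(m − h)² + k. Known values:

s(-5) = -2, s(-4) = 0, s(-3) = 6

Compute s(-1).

30

First differences 2, 6; second difference 4 = 2a, so a = 2.
Expanding, the m-coefficient is −2ah = -4h; matching it to the data gives h = -5, and then k = -2.
So s(m) = 2(m + 5)² − 2.
s(-1) = 2·4² − 2 = 30.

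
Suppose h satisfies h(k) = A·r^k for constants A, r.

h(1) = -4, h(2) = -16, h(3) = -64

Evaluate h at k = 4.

Consecutive ratio: -16/(-4) = 4, and -64/(-16) = 4, so r = 4.
Then A·4^1 = -4 gives A = -1, and h(k) = -1·4^k.
h(4) = -1·4^4 = -256.

-256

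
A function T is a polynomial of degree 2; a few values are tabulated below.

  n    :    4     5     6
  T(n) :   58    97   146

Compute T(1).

Write T(n) = an² + bn + c; the 3 given values yield a linear system in the 3 coefficients.
Solving, T(n) = 5n² - 6n + 2.
Then T(1) = 1.

1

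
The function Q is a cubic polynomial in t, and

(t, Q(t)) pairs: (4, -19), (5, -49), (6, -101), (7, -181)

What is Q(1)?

-1

Write Q(t) = at³ + bt² + ct + d; the 4 given values yield a linear system in the 4 coefficients.
Solving, Q(t) = -t³ + 4t² - 5t + 1.
Then Q(1) = -1.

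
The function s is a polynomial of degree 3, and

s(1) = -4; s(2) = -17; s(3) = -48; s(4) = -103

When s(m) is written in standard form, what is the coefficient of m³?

Write s(m) = am³ + bm² + cm + d; the 4 given values yield a linear system in the 4 coefficients.
Solving, s(m) = -m³ - 3m² + 3m - 3.
The coefficient of m³ is -1.

-1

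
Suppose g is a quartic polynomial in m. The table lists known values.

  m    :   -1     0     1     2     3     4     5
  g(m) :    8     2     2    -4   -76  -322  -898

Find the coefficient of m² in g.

5

Write g(m) = am^4 + bm³ + cm² + dm + e; the 7 given values yield a linear system in the 5 coefficients.
Solving, g(m) = -2m^4 + 2m³ + 5m² - 5m + 2.
The coefficient of m² is 5.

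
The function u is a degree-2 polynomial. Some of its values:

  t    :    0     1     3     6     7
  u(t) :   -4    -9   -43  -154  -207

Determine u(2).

Write u(t) = at² + bt + c; the 5 given values yield a linear system in the 3 coefficients.
Solving, u(t) = -4t² - t - 4.
Then u(2) = -22.

-22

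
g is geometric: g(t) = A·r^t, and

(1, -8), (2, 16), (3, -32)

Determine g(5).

Consecutive ratio: 16/(-8) = -2, and -32/16 = -2, so r = -2.
Then A·(-2)^1 = -8 gives A = 4, and g(t) = 4·(-2)^t.
g(5) = 4·(-2)^5 = -128.

-128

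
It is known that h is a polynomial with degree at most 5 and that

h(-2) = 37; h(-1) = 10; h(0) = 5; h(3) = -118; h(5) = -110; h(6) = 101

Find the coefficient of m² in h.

Write h(m) = am^5 + bm^4 + cm³ + dm² + em + p; the 6 given values yield a linear system in the 6 coefficients.
Solving, the leading coefficient vanishes, and h(m) = m^4 - 4m³ - 8m² - 8m + 5.
The coefficient of m² is -8.

-8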